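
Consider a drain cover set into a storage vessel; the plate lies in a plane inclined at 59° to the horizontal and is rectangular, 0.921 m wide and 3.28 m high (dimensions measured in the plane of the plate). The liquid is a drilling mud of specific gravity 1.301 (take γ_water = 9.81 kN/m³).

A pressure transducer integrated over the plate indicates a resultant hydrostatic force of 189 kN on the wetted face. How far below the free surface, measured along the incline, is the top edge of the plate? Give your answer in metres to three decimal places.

y_top ≈ 4.079 m

γ = 1.301 × 9.81 = 12.76281 kN/m³.
A = 0.921 × 3.28 = 3.02088 m².
From F = γ·h_c·A, the centroid depth is h_c = 189/(12.76281 × 3.02088) = 4.9021 m.
Let θ = 59° be the plate's angle to the horizontal; measure y along the incline from where the plane meets the free surface. Vertical depth h = y·sinθ with sinθ = 0.857167.
Along the incline, y_c = h_c/sinθ = 4.9021/0.857167 = 5.71896 m.
The centroid lies 3.28/2 = 1.64 m below the top edge, so the top edge sits at y_top = 5.71896 − 1.64 = 4.07896 m along the incline.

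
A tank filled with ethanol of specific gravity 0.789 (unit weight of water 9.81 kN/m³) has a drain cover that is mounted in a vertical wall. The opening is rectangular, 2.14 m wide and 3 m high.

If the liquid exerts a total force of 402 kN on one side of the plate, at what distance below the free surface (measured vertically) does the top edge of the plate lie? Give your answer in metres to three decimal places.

γ = 0.789 × 9.81 = 7.74009 kN/m³.
A = 2.14 × 3 = 6.42 m².
From F = γ·h_c·A, the centroid depth is h_c = 402/(7.74009 × 6.42) = 8.08993 m.
The centroid lies 3/2 = 1.5 m below the top edge, so the top edge sits at h_top = 8.08993 − 1.5 = 6.58993 m below the surface.

d_top ≈ 6.590 m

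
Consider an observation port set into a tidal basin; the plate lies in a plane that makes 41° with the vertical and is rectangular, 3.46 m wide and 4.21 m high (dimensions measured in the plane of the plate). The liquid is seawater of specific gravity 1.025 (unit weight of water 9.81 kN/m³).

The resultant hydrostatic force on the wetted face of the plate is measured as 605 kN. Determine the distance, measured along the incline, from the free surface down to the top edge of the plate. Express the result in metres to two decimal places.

y_top ≈ 3.37 m

γ = 1.025 × 9.81 = 10.05525 kN/m³.
A = 3.46 × 4.21 = 14.5666 m².
From F = γ·h_c·A, the centroid depth is h_c = 605/(10.05525 × 14.5666) = 4.13052 m.
The plate makes 41° with the vertical, i.e. θ = 90° − 41° = 49° to the horizontal. Measuring y along the incline from the free-surface line, vertical depth h = y·sinθ with sinθ = 0.754710.
Along the incline, y_c = h_c/sinθ = 4.13052/0.754710 = 5.47299 m.
The centroid lies 4.21/2 = 2.105 m below the top edge, so the top edge sits at y_top = 5.47299 − 2.105 = 3.36799 m along the incline.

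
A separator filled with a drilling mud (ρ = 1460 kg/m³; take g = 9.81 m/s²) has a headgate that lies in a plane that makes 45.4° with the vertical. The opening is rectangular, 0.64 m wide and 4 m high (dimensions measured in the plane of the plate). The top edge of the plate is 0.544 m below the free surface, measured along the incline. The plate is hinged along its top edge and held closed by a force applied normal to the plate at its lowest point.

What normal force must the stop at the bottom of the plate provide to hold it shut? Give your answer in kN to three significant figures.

γ = ρg = 1460 × 9.81 / 1000 = 14.3226 kN/m³.
The plate makes 45.4° with the vertical, i.e. θ = 90° − 45.4° = 44.6° to the horizontal. Measuring y along the incline from the free-surface line, vertical depth h = y·sinθ with sinθ = 0.702153.
The centroid lies 4/2 = 2 m below the top edge, so y_c = 0.544 + 2 = 2.544 m and h_c = 2.544 × 0.702153 = 1.78628 m.
A = 0.64 × 4 = 2.56 m².
Resultant F = γ·h_c·A = 14.3226 × 1.78628 × 2.56 = 65.4955 kN.
I_c = b·h³/12 = 0.64 × 4³/12 = 3.41333 m⁴.
Centre of pressure: y_p = y_c + I_c/(y_c·A) = 2.544 + 3.41333/(2.544 × 2.56) = 2.544 + 0.524109 = 3.06811 m along the plane.
The resultant acts 2 + 0.524109 = 2.52411 m (along the plate) below the hinge at the top edge, so the moment about the hinge is M = F × 2.52411 = 65.4955 × 2.52411 = 165.318 kN·m.
A normal force at the bottom, 4 m from the hinge, must supply this moment: P = 165.318/4 = 41.3295 kN.

P ≈ 41.3 kN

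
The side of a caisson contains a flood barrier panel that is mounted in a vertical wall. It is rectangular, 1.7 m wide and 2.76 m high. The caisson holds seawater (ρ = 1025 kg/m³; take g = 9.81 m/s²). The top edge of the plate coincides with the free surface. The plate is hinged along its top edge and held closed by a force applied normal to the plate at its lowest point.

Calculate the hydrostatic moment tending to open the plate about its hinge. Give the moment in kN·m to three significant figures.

γ = ρg = 1025 × 9.81 / 1000 = 10.05525 kN/m³.
The centroid lies 2.76/2 = 1.38 m below the top edge, so the centroid depth is h_c = 1.38 m.
A = 1.7 × 2.76 = 4.692 m².
Resultant F = γ·h_c·A = 10.05525 × 1.38 × 4.692 = 65.1073 kN.
I_c = b·h³/12 = 1.7 × 2.76³/12 = 2.97848 m⁴.
Centre of pressure: y_p = y_c + I_c/(y_c·A) = 1.38 + 2.97848/(1.38 × 4.692) = 1.38 + 0.46 = 1.84 m along the plane.
The resultant acts 1.38 + 0.46 = 1.84 m (along the plate) below the hinge at the top edge, so the moment about the hinge is M = F × 1.84 = 65.1073 × 1.84 = 119.797 kN·m.

M ≈ 120 kN·m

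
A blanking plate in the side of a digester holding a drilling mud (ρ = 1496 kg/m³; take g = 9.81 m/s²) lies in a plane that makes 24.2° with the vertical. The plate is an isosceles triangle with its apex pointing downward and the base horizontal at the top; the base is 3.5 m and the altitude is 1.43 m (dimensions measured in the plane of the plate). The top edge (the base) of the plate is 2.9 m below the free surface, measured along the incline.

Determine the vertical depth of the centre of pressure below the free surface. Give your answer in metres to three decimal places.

γ = ρg = 1496 × 9.81 / 1000 = 14.67576 kN/m³.
The plate makes 24.2° with the vertical, i.e. θ = 90° − 24.2° = 65.8° to the horizontal. Measuring y along the incline from the free-surface line, vertical depth h = y·sinθ with sinθ = 0.912120.
With the apex down, the centroid sits h/3 = 1.43/3 = 0.476667 m below the base (the top edge), so y_c = 2.9 + 0.476667 = 3.37667 m and h_c = 3.37667 × 0.912120 = 3.07993 m.
A = ½ × 3.5 × 1.43 = 2.5025 m².
Resultant F = γ·h_c·A = 14.67576 × 3.07993 × 2.5025 = 113.114 kN.
I_c = b·h³/36 = 3.5 × 1.43³/36 = 0.284298 m⁴.
Centre of pressure: y_p = y_c + I_c/(y_c·A) = 3.37667 + 0.284298/(3.37667 × 2.5025) = 3.37667 + 0.0336443 = 3.41031 m along the plane.
Vertically, h_p = y_p·sinθ = 3.41031 × 0.912120 = 3.11061 m.

h_p = 3.111 m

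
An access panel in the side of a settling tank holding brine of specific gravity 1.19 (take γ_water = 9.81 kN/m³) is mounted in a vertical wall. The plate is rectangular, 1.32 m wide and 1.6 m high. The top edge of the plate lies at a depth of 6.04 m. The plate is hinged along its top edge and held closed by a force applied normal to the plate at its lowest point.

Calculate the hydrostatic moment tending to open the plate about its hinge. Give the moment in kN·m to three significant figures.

γ = 1.19 × 9.81 = 11.6739 kN/m³.
The centroid lies 1.6/2 = 0.8 m below the top edge, so the centroid depth is h_c = 6.04 + 0.8 = 6.84 m.
A = 1.32 × 1.6 = 2.112 m².
Resultant F = γ·h_c·A = 11.6739 × 6.84 × 2.112 = 168.642 kN.
I_c = b·h³/12 = 1.32 × 1.6³/12 = 0.45056 m⁴.
Centre of pressure: y_p = y_c + I_c/(y_c·A) = 6.84 + 0.45056/(6.84 × 2.112) = 6.84 + 0.0311891 = 6.87119 m along the plane.
The resultant acts 0.8 + 0.0311891 = 0.831189 m (along the plate) below the hinge at the top edge, so the moment about the hinge is M = F × 0.831189 = 168.642 × 0.831189 = 140.173 kN·m.

M ≈ 140 kN·m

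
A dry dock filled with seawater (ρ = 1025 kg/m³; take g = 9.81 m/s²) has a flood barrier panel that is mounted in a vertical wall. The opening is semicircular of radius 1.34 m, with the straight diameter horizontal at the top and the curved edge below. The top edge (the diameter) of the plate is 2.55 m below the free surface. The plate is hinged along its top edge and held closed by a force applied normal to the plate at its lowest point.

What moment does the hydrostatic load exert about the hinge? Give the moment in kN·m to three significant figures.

γ = ρg = 1025 × 9.81 / 1000 = 10.05525 kN/m³.
The centroid of a semicircle lies 4r/(3π) = 0.568714 m from the diameter, here below the top edge, so the centroid depth is h_c = 2.55 + 0.568714 = 3.11871 m.
A = πr²/2 = π × 1.34²/2 = 2.82052 m².
Resultant F = γ·h_c·A = 10.05525 × 3.11871 × 2.82052 = 88.4498 kN.
I_c = (π/8 − 8/(9π))·r⁴ = 0.109757 × 1.34⁴ = 0.353876 m⁴.
Centre of pressure: y_p = y_c + I_c/(y_c·A) = 3.11871 + 0.353876/(3.11871 × 2.82052) = 3.11871 + 0.0402297 = 3.15894 m along the plane.
The resultant acts 0.568714 + 0.0402297 = 0.608944 m (along the plate) below the hinge at the top edge, so the moment about the hinge is M = F × 0.608944 = 88.4498 × 0.608944 = 53.861 kN·m.

M ≈ 53.9 kN·m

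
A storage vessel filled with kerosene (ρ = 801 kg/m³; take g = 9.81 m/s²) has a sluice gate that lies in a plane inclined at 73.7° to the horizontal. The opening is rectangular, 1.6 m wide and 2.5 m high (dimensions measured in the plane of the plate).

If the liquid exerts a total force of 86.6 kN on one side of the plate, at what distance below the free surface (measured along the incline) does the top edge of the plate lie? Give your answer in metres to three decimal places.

γ = ρg = 801 × 9.81 / 1000 = 7.85781 kN/m³.
A = 1.6 × 2.5 = 4 m².
From F = γ·h_c·A, the centroid depth is h_c = 86.6/(7.85781 × 4) = 2.75522 m.
Let θ = 73.7° be the plate's angle to the horizontal; measure y along the incline from where the plane meets the free surface. Vertical depth h = y·sinθ with sinθ = 0.959805.
Along the incline, y_c = h_c/sinθ = 2.75522/0.959805 = 2.8706 m.
The centroid lies 2.5/2 = 1.25 m below the top edge, so the top edge sits at y_top = 2.8706 − 1.25 = 1.6206 m along the incline.

y_top ≈ 1.621 m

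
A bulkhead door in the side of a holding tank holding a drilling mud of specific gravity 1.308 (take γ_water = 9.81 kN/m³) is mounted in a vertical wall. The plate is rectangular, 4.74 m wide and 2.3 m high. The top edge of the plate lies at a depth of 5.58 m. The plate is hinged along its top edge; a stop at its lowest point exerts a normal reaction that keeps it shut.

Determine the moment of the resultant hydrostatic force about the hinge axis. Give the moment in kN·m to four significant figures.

γ = 1.308 × 9.81 = 12.83148 kN/m³.
The centroid lies 2.3/2 = 1.15 m below the top edge, so the centroid depth is h_c = 5.58 + 1.15 = 6.73 m.
A = 4.74 × 2.3 = 10.902 m².
Resultant F = γ·h_c·A = 12.83148 × 6.73 × 10.902 = 941.452 kN.
I_c = b·h³/12 = 4.74 × 2.3³/12 = 4.80596 m⁴.
Centre of pressure: y_p = y_c + I_c/(y_c·A) = 6.73 + 4.80596/(6.73 × 10.902) = 6.73 + 0.0655027 = 6.7955 m along the plane.
The resultant acts 1.15 + 0.0655027 = 1.2155 m (along the plate) below the hinge at the top edge, so the moment about the hinge is M = F × 1.2155 = 941.452 × 1.2155 = 1144.33 kN·m.

M ≈ 1144 kN·m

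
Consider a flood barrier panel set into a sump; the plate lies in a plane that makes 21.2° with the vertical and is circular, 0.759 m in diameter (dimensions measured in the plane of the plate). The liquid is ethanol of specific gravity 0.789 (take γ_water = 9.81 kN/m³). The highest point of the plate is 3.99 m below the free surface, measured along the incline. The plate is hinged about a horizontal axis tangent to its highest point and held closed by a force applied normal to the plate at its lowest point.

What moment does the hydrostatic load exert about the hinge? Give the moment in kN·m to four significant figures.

γ = 0.789 × 9.81 = 7.74009 kN/m³.
The plate makes 21.2° with the vertical, i.e. θ = 90° − 21.2° = 68.8° to the horizontal. Measuring y along the incline from the free-surface line, vertical depth h = y·sinθ with sinθ = 0.932324.
The centroid is at the centre, 0.3795 m below the top of the plate, so y_c = 3.99 + 0.3795 = 4.3695 m and h_c = 4.3695 × 0.932324 = 4.07379 m.
A = π(0.3795)² = 0.452453 m².
Resultant F = γ·h_c·A = 7.74009 × 4.07379 × 0.452453 = 14.2665 kN.
I_c = πr⁴/4 = π × 0.3795⁴/4 = 0.0162906 m⁴.
Centre of pressure: y_p = y_c + I_c/(y_c·A) = 4.3695 + 0.0162906/(4.3695 × 0.452453) = 4.3695 + 0.00824009 = 4.37774 m along the plane.
The resultant acts 0.3795 + 0.00824009 = 0.38774 m (along the plate) below the hinge at the top edge, so the moment about the hinge is M = F × 0.38774 = 14.2665 × 0.38774 = 5.53169 kN·m.

M ≈ 5.532 kN·m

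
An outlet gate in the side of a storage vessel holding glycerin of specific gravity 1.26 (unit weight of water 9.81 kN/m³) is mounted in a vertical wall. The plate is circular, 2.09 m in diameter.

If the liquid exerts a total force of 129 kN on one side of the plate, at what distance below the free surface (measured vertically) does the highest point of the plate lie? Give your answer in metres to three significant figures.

γ = 1.26 × 9.81 = 12.3606 kN/m³.
A = π(1.045)² = 3.4307 m².
From F = γ·h_c·A, the centroid depth is h_c = 129/(12.3606 × 3.4307) = 3.04206 m.
The centroid is at the centre, 1.045 m below the top of the plate, so the highest point sits at h_top = 3.04206 − 1.045 = 1.99706 m below the surface.

d_top ≈ 2.00 m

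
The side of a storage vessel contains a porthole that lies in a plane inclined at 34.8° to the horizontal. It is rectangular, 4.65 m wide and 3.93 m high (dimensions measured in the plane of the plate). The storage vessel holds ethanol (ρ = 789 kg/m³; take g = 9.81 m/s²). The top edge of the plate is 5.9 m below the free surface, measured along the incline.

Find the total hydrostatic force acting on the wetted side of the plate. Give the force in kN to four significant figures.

F ≈ 634.9 kN

γ = ρg = 789 × 9.81 / 1000 = 7.74009 kN/m³.
Let θ = 34.8° be the plate's angle to the horizontal; measure y along the incline from where the plane meets the free surface. Vertical depth h = y·sinθ with sinθ = 0.570714.
The centroid lies 3.93/2 = 1.965 m below the top edge, so y_c = 5.9 + 1.965 = 7.865 m and h_c = 7.865 × 0.570714 = 4.48867 m.
A = 4.65 × 3.93 = 18.2745 m².
Resultant F = γ·h_c·A = 7.74009 × 4.48867 × 18.2745 = 634.906 kN.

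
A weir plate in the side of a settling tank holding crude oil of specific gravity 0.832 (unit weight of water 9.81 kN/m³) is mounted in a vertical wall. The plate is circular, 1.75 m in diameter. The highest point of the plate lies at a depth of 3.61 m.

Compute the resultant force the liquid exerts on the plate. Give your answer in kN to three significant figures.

γ = 0.832 × 9.81 = 8.16192 kN/m³.
The centroid is at the centre, 0.875 m below the top of the plate, so the centroid depth is h_c = 3.61 + 0.875 = 4.485 m.
A = π(0.875)² = 2.40528 m².
Resultant F = γ·h_c·A = 8.16192 × 4.485 × 2.40528 = 88.0482 kN.

F ≈ 88.0 kN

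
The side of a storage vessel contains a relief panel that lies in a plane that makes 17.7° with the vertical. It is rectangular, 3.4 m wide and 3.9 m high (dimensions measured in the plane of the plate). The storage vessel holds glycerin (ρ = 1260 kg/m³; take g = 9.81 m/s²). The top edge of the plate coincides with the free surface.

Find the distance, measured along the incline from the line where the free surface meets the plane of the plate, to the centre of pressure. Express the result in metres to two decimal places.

γ = ρg = 1260 × 9.81 / 1000 = 12.3606 kN/m³.
The plate makes 17.7° with the vertical, i.e. θ = 90° − 17.7° = 72.3° to the horizontal. Measuring y along the incline from the free-surface line, vertical depth h = y·sinθ with sinθ = 0.952661.
The centroid lies 3.9/2 = 1.95 m below the top edge, so y_c = 1.95 m and h_c = 1.95 × 0.952661 = 1.85769 m.
A = 3.4 × 3.9 = 13.26 m².
Resultant F = γ·h_c·A = 12.3606 × 1.85769 × 13.26 = 304.478 kN.
I_c = b·h³/12 = 3.4 × 3.9³/12 = 16.8071 m⁴.
Centre of pressure: y_p = y_c + I_c/(y_c·A) = 1.95 + 16.8071/(1.95 × 13.26) = 1.95 + 0.650002 = 2.6 m along the plane.

y_p = 2.60 m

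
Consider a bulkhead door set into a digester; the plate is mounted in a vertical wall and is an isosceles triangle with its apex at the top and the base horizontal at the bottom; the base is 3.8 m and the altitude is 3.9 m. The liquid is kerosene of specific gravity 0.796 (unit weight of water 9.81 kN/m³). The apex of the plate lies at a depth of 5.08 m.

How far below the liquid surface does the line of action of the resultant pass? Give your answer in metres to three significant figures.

γ = 0.796 × 9.81 = 7.80876 kN/m³.
With the apex up, the centroid sits 2h/3 = 2 × 3.9/3 = 2.6 m below the apex, so the centroid depth is h_c = 5.08 + 2.6 = 7.68 m.
A = ½ × 3.8 × 3.9 = 7.41 m².
Resultant F = γ·h_c·A = 7.80876 × 7.68 × 7.41 = 444.387 kN.
I_c = b·h³/36 = 3.8 × 3.9³/36 = 6.26145 m⁴.
Centre of pressure: y_p = y_c + I_c/(y_c·A) = 7.68 + 6.26145/(7.68 × 7.41) = 7.68 + 0.110026 = 7.79003 m along the plane.

h_p = 7.79 m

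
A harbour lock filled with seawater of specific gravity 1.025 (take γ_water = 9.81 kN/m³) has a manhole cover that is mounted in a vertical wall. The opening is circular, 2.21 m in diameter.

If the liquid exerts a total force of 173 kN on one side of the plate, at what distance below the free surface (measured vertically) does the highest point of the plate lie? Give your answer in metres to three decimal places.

d_top ≈ 3.380 m

γ = 1.025 × 9.81 = 10.05525 kN/m³.
A = π(1.105)² = 3.83596 m².
From F = γ·h_c·A, the centroid depth is h_c = 173/(10.05525 × 3.83596) = 4.48517 m.
The centroid is at the centre, 1.105 m below the top of the plate, so the highest point sits at h_top = 4.48517 − 1.105 = 3.38017 m below the surface.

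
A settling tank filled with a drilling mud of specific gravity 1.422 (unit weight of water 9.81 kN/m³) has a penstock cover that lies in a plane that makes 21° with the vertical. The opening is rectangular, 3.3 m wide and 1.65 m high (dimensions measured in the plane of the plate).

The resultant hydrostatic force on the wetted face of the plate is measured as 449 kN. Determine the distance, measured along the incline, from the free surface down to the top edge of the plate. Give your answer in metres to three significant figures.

γ = 1.422 × 9.81 = 13.94982 kN/m³.
A = 3.3 × 1.65 = 5.445 m².
From F = γ·h_c·A, the centroid depth is h_c = 449/(13.94982 × 5.445) = 5.91126 m.
The plate makes 21° with the vertical, i.e. θ = 90° − 21° = 69° to the horizontal. Measuring y along the incline from the free-surface line, vertical depth h = y·sinθ with sinθ = 0.933580.
Along the incline, y_c = h_c/sinθ = 5.91126/0.933580 = 6.33182 m.
The centroid lies 1.65/2 = 0.825 m below the top edge, so the top edge sits at y_top = 6.33182 − 0.825 = 5.50682 m along the incline.

y_top ≈ 5.51 m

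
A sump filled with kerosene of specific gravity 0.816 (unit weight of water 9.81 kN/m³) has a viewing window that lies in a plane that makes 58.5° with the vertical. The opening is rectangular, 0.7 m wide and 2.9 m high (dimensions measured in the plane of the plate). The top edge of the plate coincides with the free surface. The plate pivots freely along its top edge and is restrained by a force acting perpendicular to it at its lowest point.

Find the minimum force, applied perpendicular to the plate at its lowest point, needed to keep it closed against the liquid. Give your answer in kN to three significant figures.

P ≈ 8.21 kN

γ = 0.816 × 9.81 = 8.00496 kN/m³.
The plate makes 58.5° with the vertical, i.e. θ = 90° − 58.5° = 31.5° to the horizontal. Measuring y along the incline from the free-surface line, vertical depth h = y·sinθ with sinθ = 0.522499.
The centroid lies 2.9/2 = 1.45 m below the top edge, so y_c = 1.45 m and h_c = 1.45 × 0.522499 = 0.757624 m.
A = 0.7 × 2.9 = 2.03 m².
Resultant F = γ·h_c·A = 8.00496 × 0.757624 × 2.03 = 12.3114 kN.
I_c = b·h³/12 = 0.7 × 2.9³/12 = 1.42269 m⁴.
Centre of pressure: y_p = y_c + I_c/(y_c·A) = 1.45 + 1.42269/(1.45 × 2.03) = 1.45 + 0.483333 = 1.93333 m along the plane.
The resultant acts 1.45 + 0.483333 = 1.93333 m (along the plate) below the hinge at the top edge, so the moment about the hinge is M = F × 1.93333 = 12.3114 × 1.93333 = 23.802 kN·m.
A normal force at the bottom, 2.9 m from the hinge, must supply this moment: P = 23.802/2.9 = 8.20759 kN.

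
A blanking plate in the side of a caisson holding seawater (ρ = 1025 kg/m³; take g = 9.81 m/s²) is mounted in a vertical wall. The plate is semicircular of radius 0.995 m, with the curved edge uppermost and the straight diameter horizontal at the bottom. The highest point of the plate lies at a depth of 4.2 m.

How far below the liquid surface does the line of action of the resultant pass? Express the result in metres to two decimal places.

h_p = 4.79 m

γ = ρg = 1025 × 9.81 / 1000 = 10.05525 kN/m³.
The centroid lies 4r/(3π) = 0.422291 m above the diameter, so r − 4r/(3π) = 0.995 − 0.422291 = 0.572709 m below the topmost point, so the centroid depth is h_c = 4.2 + 0.572709 = 4.77271 m.
A = πr²/2 = π × 0.995²/2 = 1.55513 m².
Resultant F = γ·h_c·A = 10.05525 × 4.77271 × 1.55513 = 74.6319 kN.
I_c = (π/8 − 8/(9π))·r⁴ = 0.109757 × 0.995⁴ = 0.107578 m⁴.
Centre of pressure: y_p = y_c + I_c/(y_c·A) = 4.77271 + 0.107578/(4.77271 × 1.55513) = 4.77271 + 0.0144941 = 4.7872 m along the plane.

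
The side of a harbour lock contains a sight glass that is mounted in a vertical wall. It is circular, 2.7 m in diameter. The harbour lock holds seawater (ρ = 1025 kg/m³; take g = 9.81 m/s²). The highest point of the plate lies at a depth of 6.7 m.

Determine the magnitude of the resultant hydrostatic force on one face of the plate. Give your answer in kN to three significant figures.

F ≈ 463 kN

γ = ρg = 1025 × 9.81 / 1000 = 10.05525 kN/m³.
The centroid is at the centre, 1.35 m below the top of the plate, so the centroid depth is h_c = 6.7 + 1.35 = 8.05 m.
A = π(1.35)² = 5.72555 m².
Resultant F = γ·h_c·A = 10.05525 × 8.05 × 5.72555 = 463.453 kN.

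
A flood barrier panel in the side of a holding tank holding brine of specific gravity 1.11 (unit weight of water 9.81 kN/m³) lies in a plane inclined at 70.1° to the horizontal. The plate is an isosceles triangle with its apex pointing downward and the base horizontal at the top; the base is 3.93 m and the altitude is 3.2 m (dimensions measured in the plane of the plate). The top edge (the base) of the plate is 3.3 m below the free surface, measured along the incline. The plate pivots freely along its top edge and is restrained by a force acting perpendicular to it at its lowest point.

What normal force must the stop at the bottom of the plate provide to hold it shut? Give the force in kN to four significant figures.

γ = 1.11 × 9.81 = 10.8891 kN/m³.
Let θ = 70.1° be the plate's angle to the horizontal; measure y along the incline from where the plane meets the free surface. Vertical depth h = y·sinθ with sinθ = 0.940288.
With the apex down, the centroid sits h/3 = 3.2/3 = 1.06667 m below the base (the top edge), so y_c = 3.3 + 1.06667 = 4.36667 m and h_c = 4.36667 × 0.940288 = 4.10593 m.
A = ½ × 3.93 × 3.2 = 6.288 m².
Resultant F = γ·h_c·A = 10.8891 × 4.10593 × 6.288 = 281.136 kN.
I_c = b·h³/36 = 3.93 × 3.2³/36 = 3.57717 m⁴.
Centre of pressure: y_p = y_c + I_c/(y_c·A) = 4.36667 + 3.57717/(4.36667 × 6.288) = 4.36667 + 0.13028 = 4.49695 m along the plane.
The resultant acts 1.06667 + 0.13028 = 1.19695 m (along the plate) below the hinge at the top edge, so the moment about the hinge is M = F × 1.19695 = 281.136 × 1.19695 = 336.506 kN·m.
A normal force at the bottom, 3.2 m from the hinge, must supply this moment: P = 336.506/3.2 = 105.158 kN.

P ≈ 105.2 kN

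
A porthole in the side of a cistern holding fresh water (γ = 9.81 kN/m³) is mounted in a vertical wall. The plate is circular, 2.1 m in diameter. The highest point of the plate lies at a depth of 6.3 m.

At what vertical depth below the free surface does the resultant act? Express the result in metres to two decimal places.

γ = 9.81 kN/m³.
The centroid is at the centre, 1.05 m below the top of the plate, so the centroid depth is h_c = 6.3 + 1.05 = 7.35 m.
A = π(1.05)² = 3.46361 m².
Resultant F = γ·h_c·A = 9.81 × 7.35 × 3.46361 = 249.738 kN.
I_c = πr⁴/4 = π × 1.05⁴/4 = 0.954656 m⁴.
Centre of pressure: y_p = y_c + I_c/(y_c·A) = 7.35 + 0.954656/(7.35 × 3.46361) = 7.35 + 0.0374999 = 7.3875 m along the plane.

h_p = 7.39 m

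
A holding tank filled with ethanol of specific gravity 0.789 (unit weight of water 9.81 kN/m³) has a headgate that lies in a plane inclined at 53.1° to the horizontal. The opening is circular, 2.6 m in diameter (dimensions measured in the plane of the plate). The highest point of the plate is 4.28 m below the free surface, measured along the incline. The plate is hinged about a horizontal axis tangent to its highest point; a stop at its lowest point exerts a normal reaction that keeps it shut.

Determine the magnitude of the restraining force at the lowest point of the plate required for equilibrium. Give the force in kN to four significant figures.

γ = 0.789 × 9.81 = 7.74009 kN/m³.
Let θ = 53.1° be the plate's angle to the horizontal; measure y along the incline from where the plane meets the free surface. Vertical depth h = y·sinθ with sinθ = 0.799685.
The centroid is at the centre, 1.3 m below the top of the plate, so y_c = 4.28 + 1.3 = 5.58 m and h_c = 5.58 × 0.799685 = 4.46224 m.
A = π(1.3)² = 5.30929 m².
Resultant F = γ·h_c·A = 7.74009 × 4.46224 × 5.30929 = 183.373 kN.
I_c = πr⁴/4 = π × 1.3⁴/4 = 2.24318 m⁴.
Centre of pressure: y_p = y_c + I_c/(y_c·A) = 5.58 + 2.24318/(5.58 × 5.30929) = 5.58 + 0.075717 = 5.65572 m along the plane.
The resultant acts 1.3 + 0.075717 = 1.37572 m (along the plate) below the hinge at the top edge, so the moment about the hinge is M = F × 1.37572 = 183.373 × 1.37572 = 252.27 kN·m.
A normal force at the bottom, 2.6 m from the hinge, must supply this moment: P = 252.27/2.6 = 97.0269 kN.

P ≈ 97.03 kN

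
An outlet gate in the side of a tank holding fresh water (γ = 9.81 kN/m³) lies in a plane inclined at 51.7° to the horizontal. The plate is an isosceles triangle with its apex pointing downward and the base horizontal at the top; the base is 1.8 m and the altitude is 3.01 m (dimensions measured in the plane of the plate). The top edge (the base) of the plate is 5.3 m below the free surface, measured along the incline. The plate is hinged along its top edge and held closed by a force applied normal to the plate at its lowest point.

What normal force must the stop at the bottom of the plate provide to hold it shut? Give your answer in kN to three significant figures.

P ≈ 47.3 kN

γ = 9.81 kN/m³.
Let θ = 51.7° be the plate's angle to the horizontal; measure y along the incline from where the plane meets the free surface. Vertical depth h = y·sinθ with sinθ = 0.784776.
With the apex down, the centroid sits h/3 = 3.01/3 = 1.00333 m below the base (the top edge), so y_c = 5.3 + 1.00333 = 6.30333 m and h_c = 6.30333 × 0.784776 = 4.9467 m.
A = ½ × 1.8 × 3.01 = 2.709 m².
Resultant F = γ·h_c·A = 9.81 × 4.9467 × 2.709 = 131.46 kN.
I_c = b·h³/36 = 1.8 × 3.01³/36 = 1.36355 m⁴.
Centre of pressure: y_p = y_c + I_c/(y_c·A) = 6.30333 + 1.36355/(6.30333 × 2.709) = 6.30333 + 0.0798531 = 6.38318 m along the plane.
The resultant acts 1.00333 + 0.0798531 = 1.08318 m (along the plate) below the hinge at the top edge, so the moment about the hinge is M = F × 1.08318 = 131.46 × 1.08318 = 142.395 kN·m.
A normal force at the bottom, 3.01 m from the hinge, must supply this moment: P = 142.395/3.01 = 47.3073 kN.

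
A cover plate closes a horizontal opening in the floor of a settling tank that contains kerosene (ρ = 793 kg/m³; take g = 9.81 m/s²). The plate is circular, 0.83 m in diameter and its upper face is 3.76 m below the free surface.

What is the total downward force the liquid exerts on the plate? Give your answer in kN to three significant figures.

γ = ρg = 793 × 9.81 / 1000 = 7.77933 kN/m³.
The plate is horizontal, so pressure is uniform at p = γ·h = 7.77933 × 3.76 = 29.2503 kN/m².
A = π(0.415)² = 0.541061 m².
F = p·A = 29.2503 × 0.541061 = 15.8262 kN.

F ≈ 15.8 kN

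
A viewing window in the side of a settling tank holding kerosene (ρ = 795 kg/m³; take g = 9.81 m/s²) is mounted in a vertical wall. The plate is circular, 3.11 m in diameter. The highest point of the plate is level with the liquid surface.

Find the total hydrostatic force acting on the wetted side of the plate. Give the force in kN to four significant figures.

F ≈ 92.12 kN

γ = ρg = 795 × 9.81 / 1000 = 7.79895 kN/m³.
The centroid is at the centre, 1.555 m below the top of the plate, so the centroid depth is h_c = 1.555 m.
A = π(1.555)² = 7.59645 m².
Resultant F = γ·h_c·A = 7.79895 × 1.555 × 7.59645 = 92.1249 kN.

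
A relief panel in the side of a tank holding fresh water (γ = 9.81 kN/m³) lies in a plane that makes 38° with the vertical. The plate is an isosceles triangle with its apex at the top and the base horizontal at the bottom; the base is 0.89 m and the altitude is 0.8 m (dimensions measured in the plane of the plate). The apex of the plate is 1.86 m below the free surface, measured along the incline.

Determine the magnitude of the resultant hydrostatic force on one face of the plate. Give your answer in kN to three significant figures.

γ = 9.81 kN/m³.
The plate makes 38° with the vertical, i.e. θ = 90° − 38° = 52° to the horizontal. Measuring y along the incline from the free-surface line, vertical depth h = y·sinθ with sinθ = 0.788011.
With the apex up, the centroid sits 2h/3 = 2 × 0.8/3 = 0.533333 m below the apex, so y_c = 1.86 + 0.533333 = 2.39333 m and h_c = 2.39333 × 0.788011 = 1.88597 m.
A = ½ × 0.89 × 0.8 = 0.356 m².
Resultant F = γ·h_c·A = 9.81 × 1.88597 × 0.356 = 6.58649 kN.

F ≈ 6.59 kN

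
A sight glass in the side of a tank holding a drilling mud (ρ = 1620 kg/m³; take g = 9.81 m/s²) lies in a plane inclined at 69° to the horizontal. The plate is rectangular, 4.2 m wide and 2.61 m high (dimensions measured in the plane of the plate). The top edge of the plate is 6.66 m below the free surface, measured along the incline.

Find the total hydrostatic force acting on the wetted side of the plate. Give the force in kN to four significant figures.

γ = ρg = 1620 × 9.81 / 1000 = 15.8922 kN/m³.
Let θ = 69° be the plate's angle to the horizontal; measure y along the incline from where the plane meets the free surface. Vertical depth h = y·sinθ with sinθ = 0.933580.
The centroid lies 2.61/2 = 1.305 m below the top edge, so y_c = 6.66 + 1.305 = 7.965 m and h_c = 7.965 × 0.933580 = 7.43596 m.
A = 4.2 × 2.61 = 10.962 m².
Resultant F = γ·h_c·A = 15.8922 × 7.43596 × 10.962 = 1295.42 kN.

F ≈ 1295 kN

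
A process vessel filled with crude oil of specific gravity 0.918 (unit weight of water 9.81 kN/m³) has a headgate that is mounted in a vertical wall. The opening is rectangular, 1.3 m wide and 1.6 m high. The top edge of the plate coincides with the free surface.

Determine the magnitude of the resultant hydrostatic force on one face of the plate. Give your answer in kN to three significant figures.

γ = 0.918 × 9.81 = 9.00558 kN/m³.
The centroid lies 1.6/2 = 0.8 m below the top edge, so the centroid depth is h_c = 0.8 m.
A = 1.3 × 1.6 = 2.08 m².
Resultant F = γ·h_c·A = 9.00558 × 0.8 × 2.08 = 14.9853 kN.

F ≈ 15.0 kN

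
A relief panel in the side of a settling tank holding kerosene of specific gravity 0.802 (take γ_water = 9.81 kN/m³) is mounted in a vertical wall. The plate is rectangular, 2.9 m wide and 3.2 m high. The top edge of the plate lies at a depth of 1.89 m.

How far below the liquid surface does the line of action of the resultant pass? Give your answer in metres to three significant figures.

h_p = 3.73 m

γ = 0.802 × 9.81 = 7.86762 kN/m³.
The centroid lies 3.2/2 = 1.6 m below the top edge, so the centroid depth is h_c = 1.89 + 1.6 = 3.49 m.
A = 2.9 × 3.2 = 9.28 m².
Resultant F = γ·h_c·A = 7.86762 × 3.49 × 9.28 = 254.81 kN.
I_c = b·h³/12 = 2.9 × 3.2³/12 = 7.91893 m⁴.
Centre of pressure: y_p = y_c + I_c/(y_c·A) = 3.49 + 7.91893/(3.49 × 9.28) = 3.49 + 0.244508 = 3.73451 m along the plane.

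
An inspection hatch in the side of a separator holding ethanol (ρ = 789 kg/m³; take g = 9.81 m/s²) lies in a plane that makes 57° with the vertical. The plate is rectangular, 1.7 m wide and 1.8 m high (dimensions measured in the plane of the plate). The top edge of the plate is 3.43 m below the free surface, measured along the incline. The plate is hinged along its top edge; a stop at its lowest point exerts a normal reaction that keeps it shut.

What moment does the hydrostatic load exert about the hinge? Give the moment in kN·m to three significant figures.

M ≈ 53.8 kN·m

γ = ρg = 789 × 9.81 / 1000 = 7.74009 kN/m³.
The plate makes 57° with the vertical, i.e. θ = 90° − 57° = 33° to the horizontal. Measuring y along the incline from the free-surface line, vertical depth h = y·sinθ with sinθ = 0.544639.
The centroid lies 1.8/2 = 0.9 m below the top edge, so y_c = 3.43 + 0.9 = 4.33 m and h_c = 4.33 × 0.544639 = 2.35829 m.
A = 1.7 × 1.8 = 3.06 m².
Resultant F = γ·h_c·A = 7.74009 × 2.35829 × 3.06 = 55.8553 kN.
I_c = b·h³/12 = 1.7 × 1.8³/12 = 0.8262 m⁴.
Centre of pressure: y_p = y_c + I_c/(y_c·A) = 4.33 + 0.8262/(4.33 × 3.06) = 4.33 + 0.0623557 = 4.39236 m along the plane.
The resultant acts 0.9 + 0.0623557 = 0.962356 m (along the plate) below the hinge at the top edge, so the moment about the hinge is M = F × 0.962356 = 55.8553 × 0.962356 = 53.7527 kN·m.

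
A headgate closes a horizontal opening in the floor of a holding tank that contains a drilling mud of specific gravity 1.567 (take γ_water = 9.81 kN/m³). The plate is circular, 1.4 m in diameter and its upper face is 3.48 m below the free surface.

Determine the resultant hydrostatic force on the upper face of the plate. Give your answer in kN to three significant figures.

γ = 1.567 × 9.81 = 15.37227 kN/m³.
The plate is horizontal, so pressure is uniform at p = γ·h = 15.37227 × 3.48 = 53.4955 kN/m².
A = π(0.7)² = 1.53938 m².
F = p·A = 53.4955 × 1.53938 = 82.3499 kN.

F ≈ 82.3 kN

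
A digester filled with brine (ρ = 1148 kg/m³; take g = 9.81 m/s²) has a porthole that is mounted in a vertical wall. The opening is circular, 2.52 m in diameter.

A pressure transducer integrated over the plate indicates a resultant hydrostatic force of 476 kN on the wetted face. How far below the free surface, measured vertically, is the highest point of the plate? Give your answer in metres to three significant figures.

d_top ≈ 7.21 m

γ = ρg = 1148 × 9.81 / 1000 = 11.26188 kN/m³.
A = π(1.26)² = 4.98759 m².
From F = γ·h_c·A, the centroid depth is h_c = 476/(11.26188 × 4.98759) = 8.47433 m.
The centroid is at the centre, 1.26 m below the top of the plate, so the highest point sits at h_top = 8.47433 − 1.26 = 7.21433 m below the surface.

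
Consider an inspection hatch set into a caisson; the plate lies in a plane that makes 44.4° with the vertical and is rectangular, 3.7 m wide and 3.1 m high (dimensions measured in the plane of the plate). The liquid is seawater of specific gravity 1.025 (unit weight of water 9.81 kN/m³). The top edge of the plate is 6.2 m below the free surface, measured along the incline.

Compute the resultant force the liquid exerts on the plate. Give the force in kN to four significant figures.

F ≈ 638.6 kN

γ = 1.025 × 9.81 = 10.05525 kN/m³.
The plate makes 44.4° with the vertical, i.e. θ = 90° − 44.4° = 45.6° to the horizontal. Measuring y along the incline from the free-surface line, vertical depth h = y·sinθ with sinθ = 0.714473.
The centroid lies 3.1/2 = 1.55 m below the top edge, so y_c = 6.2 + 1.55 = 7.75 m and h_c = 7.75 × 0.714473 = 5.53717 m.
A = 3.7 × 3.1 = 11.47 m².
Resultant F = γ·h_c·A = 10.05525 × 5.53717 × 11.47 = 638.622 kN.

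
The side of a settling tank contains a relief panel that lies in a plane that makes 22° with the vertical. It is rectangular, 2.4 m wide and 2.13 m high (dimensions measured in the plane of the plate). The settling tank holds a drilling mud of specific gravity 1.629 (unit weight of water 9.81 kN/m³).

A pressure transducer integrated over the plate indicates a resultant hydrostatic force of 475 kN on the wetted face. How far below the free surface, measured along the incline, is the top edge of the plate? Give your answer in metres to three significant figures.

y_top ≈ 5.21 m

γ = 1.629 × 9.81 = 15.98049 kN/m³.
A = 2.4 × 2.13 = 5.112 m².
From F = γ·h_c·A, the centroid depth is h_c = 475/(15.98049 × 5.112) = 5.8145 m.
The plate makes 22° with the vertical, i.e. θ = 90° − 22° = 68° to the horizontal. Measuring y along the incline from the free-surface line, vertical depth h = y·sinθ with sinθ = 0.927184.
Along the incline, y_c = h_c/sinθ = 5.8145/0.927184 = 6.27114 m.
The centroid lies 2.13/2 = 1.065 m below the top edge, so the top edge sits at y_top = 6.27114 − 1.065 = 5.20614 m along the incline.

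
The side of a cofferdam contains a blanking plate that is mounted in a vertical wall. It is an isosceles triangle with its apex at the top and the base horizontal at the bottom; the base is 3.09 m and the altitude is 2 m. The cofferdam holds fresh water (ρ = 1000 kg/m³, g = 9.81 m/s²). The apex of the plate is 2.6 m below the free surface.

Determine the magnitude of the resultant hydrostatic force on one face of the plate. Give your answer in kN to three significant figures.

γ = ρg = 1000 × 9.81 = 9810 N/m³ = 9.81 kN/m³.
With the apex up, the centroid sits 2h/3 = 2 × 2/3 = 1.33333 m below the apex, so the centroid depth is h_c = 2.6 + 1.33333 = 3.93333 m.
A = ½ × 3.09 × 2 = 3.09 m².
Resultant F = γ·h_c·A = 9.81 × 3.93333 × 3.09 = 119.231 kN.

F ≈ 119 kN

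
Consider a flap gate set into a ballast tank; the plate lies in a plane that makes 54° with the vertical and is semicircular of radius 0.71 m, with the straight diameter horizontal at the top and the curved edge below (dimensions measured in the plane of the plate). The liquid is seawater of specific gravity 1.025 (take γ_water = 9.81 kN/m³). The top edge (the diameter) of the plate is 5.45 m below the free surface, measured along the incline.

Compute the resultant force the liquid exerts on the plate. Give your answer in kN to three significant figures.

F ≈ 26.9 kN

γ = 1.025 × 9.81 = 10.05525 kN/m³.
The plate makes 54° with the vertical, i.e. θ = 90° − 54° = 36° to the horizontal. Measuring y along the incline from the free-surface line, vertical depth h = y·sinθ with sinθ = 0.587785.
The centroid of a semicircle lies 4r/(3π) = 0.301333 m from the diameter, here below the top edge, so y_c = 5.45 + 0.301333 = 5.75133 m and h_c = 5.75133 × 0.587785 = 3.38055 m.
A = πr²/2 = π × 0.71²/2 = 0.791838 m².
Resultant F = γ·h_c·A = 10.05525 × 3.38055 × 0.791838 = 26.9164 kN.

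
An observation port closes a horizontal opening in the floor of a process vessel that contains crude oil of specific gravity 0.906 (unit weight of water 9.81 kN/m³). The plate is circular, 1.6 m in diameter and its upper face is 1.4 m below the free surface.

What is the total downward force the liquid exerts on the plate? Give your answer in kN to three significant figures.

F ≈ 25.0 kN

γ = 0.906 × 9.81 = 8.88786 kN/m³.
The plate is horizontal, so pressure is uniform at p = γ·h = 8.88786 × 1.4 = 12.443 kN/m².
A = π(0.8)² = 2.01062 m².
F = p·A = 12.443 × 2.01062 = 25.0181 kN.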